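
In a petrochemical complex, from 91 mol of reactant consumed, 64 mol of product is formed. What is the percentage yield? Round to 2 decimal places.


Yield = (moles product / moles consumed) * 100%
Yield = (64 / 91) * 100
Yield = 0.7033 * 100
Yield = 70.33%


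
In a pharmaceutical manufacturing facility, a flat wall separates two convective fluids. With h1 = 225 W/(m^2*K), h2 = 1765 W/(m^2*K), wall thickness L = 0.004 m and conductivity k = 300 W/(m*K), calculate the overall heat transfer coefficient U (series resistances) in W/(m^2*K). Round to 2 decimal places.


1/U = 1/h1 + L/k + 1/h2
1/U = 1/225 + 0.004/300 + 1/1765
1/U = 0.0044444444 + 1.33333e-05 + 0.0005665722
1/U = 0.0050243499
U = 199.03 W/(m^2*K)


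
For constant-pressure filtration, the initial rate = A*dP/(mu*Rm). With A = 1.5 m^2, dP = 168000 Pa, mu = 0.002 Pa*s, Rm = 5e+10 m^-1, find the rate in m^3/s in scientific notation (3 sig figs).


rate = A * dP / (mu * Rm)
rate = 1.5 * 168000 / (0.002 * 5e+10)
rate = 252000.0 / 1.000e+08
rate = 2.52e-03 m^3/s


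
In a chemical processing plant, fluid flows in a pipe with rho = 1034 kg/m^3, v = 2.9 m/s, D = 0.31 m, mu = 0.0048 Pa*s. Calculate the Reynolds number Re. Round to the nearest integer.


Re = rho * v * D / mu
Re = 1034 * 2.9 * 0.31 / 0.0048
Re = 929.566 / 0.0048
Re = 193660


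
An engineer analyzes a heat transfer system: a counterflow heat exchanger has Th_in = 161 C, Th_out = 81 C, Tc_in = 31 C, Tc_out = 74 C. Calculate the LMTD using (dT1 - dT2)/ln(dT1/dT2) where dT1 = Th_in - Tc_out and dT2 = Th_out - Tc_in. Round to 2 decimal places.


dT1 = Th_in - Tc_out = 161 - 74 = 87
dT2 = Th_out - Tc_in = 81 - 31 = 50
LMTD = (dT1 - dT2) / ln(dT1/dT2)
LMTD = (87 - 50) / ln(87/50)
LMTD = 66.80 K


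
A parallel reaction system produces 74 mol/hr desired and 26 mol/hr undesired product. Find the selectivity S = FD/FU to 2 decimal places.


S = desired product rate / undesired product rate
S = 74 / 26
S = 2.85


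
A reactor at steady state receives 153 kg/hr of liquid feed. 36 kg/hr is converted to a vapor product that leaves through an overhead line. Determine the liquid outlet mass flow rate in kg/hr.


Steady-state mass balance on the main outlet: F_out = F_in - F_removed
F_out = 153 - 36
F_out = 117 kg/hr


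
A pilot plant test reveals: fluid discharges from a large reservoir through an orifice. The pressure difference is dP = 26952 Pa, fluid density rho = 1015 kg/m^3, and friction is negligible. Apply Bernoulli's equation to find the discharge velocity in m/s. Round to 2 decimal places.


v = sqrt(2*dP/rho)
v = sqrt(2*26952/1015)
v = sqrt(53.107389)
v = 7.29 m/s


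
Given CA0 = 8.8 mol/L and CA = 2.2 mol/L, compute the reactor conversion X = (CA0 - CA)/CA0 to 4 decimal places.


X = (CA0 - CA) / CA0
X = (8.8 - 2.2) / 8.8
X = 6.6 / 8.8
X = 0.7500


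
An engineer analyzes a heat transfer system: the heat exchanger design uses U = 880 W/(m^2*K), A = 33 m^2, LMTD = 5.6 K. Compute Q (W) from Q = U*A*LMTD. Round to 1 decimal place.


Q = U * A * LMTD
Q = 880 * 33 * 5.6
Q = 162624.0 W


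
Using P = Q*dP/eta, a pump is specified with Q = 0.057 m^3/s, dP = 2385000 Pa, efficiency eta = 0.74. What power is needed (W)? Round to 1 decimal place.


P = Q * dP / eta
P = 0.057 * 2385000 / 0.74
P = 135945.0 / 0.74
P = 183709.5 W


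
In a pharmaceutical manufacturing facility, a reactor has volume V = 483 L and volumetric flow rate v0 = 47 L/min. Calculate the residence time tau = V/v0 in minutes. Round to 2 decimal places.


tau = V / v0
tau = 483 / 47
tau = 10.28 min


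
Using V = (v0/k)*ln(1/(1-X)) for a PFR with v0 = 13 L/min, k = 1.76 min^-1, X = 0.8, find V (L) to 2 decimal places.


V = (v0/k) * ln(1/(1-X))
V = (13/1.76) * ln(1/(1-0.8))
V = 7.386364 * ln(5.0)
V = 7.386364 * 1.609438
V = 11.89 L


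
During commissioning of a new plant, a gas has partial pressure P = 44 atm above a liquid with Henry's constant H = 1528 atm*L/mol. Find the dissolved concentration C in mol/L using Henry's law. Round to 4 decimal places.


C = P / H
C = 44 / 1528
C = 0.0288 mol/L


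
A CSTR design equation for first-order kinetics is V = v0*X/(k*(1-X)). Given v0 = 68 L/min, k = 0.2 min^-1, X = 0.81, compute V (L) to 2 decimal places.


V = v0 * X / (k * (1 - X))
V = 68 * 0.81 / (0.2 * (1 - 0.81))
V = 55.08 / (0.2 * 0.19)
V = 55.08 / 0.038
V = 1449.47 L


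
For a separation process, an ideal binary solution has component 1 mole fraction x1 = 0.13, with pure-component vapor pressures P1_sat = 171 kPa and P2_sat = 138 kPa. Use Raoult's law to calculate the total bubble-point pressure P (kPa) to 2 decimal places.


P = x1*P1_sat + x2*P2_sat
x2 = 1 - x1 = 1 - 0.13 = 0.87
P = 0.13*171 + 0.87*138
P = 22.23 + 120.06
P = 142.29 kPa


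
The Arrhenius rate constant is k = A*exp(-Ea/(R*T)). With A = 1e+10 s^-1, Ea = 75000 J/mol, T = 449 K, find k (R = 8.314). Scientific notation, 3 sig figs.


k = A * exp(-Ea/(R*T))
k = 1e+10 * exp(-75000 / (8.314 * 449))
k = 1e+10 * exp(-20.091155)
k = 1.88e+01


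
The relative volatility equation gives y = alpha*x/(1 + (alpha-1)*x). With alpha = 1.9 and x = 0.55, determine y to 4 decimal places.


y = alpha*x / (1 + (alpha-1)*x)
y = 1.9*0.55 / (1 + (1.9-1)*0.55)
y = 1.045 / (1 + 0.495)
y = 1.045 / 1.495
y = 0.6990


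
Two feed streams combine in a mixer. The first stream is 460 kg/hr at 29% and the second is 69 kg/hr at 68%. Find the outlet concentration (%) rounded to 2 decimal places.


Mass balance on solute: F1*x1 + F2*x2 = F3*x3
F3 = F1 + F2 = 460 + 69 = 529 kg/hr
x3 = (F1*x1 + F2*x2)/F3
x3 = (460*0.29 + 69*0.68) / 529
x3 = 34.09%


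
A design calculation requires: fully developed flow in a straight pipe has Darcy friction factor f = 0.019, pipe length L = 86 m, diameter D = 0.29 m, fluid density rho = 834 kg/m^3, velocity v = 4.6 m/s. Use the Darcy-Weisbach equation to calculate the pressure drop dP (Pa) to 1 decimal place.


dP = f * (L/D) * (rho*v^2/2)
dP = 0.019 * (86/0.29) * (834*4.6^2/2)
L/D = 296.55172414
rho*v^2/2 = 834*21.16/2 = 8823.72
dP = 0.019 * 296.55172414 * 8823.72
dP = 49717.1 Pa


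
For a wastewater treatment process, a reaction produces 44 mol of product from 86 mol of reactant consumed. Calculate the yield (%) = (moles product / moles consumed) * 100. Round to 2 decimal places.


Yield = (moles product / moles consumed) * 100%
Yield = (44 / 86) * 100
Yield = 0.5116 * 100
Yield = 51.16%


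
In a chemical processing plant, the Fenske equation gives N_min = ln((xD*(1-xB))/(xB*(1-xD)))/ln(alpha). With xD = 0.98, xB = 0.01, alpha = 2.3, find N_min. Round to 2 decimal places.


N_min = ln((xD*(1-xB))/(xB*(1-xD))) / ln(alpha)
Numerator inside ln: 0.9702 / 0.0002 = 4851.0
ln(4851.0) = 8.48694
ln(alpha) = ln(2.3) = 0.832909
N_min = 8.48694 / 0.832909 = 10.19


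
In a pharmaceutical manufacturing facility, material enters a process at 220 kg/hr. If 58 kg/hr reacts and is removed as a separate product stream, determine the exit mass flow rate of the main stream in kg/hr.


Steady-state mass balance on the main outlet: F_out = F_in - F_removed
F_out = 220 - 58
F_out = 162 kg/hr


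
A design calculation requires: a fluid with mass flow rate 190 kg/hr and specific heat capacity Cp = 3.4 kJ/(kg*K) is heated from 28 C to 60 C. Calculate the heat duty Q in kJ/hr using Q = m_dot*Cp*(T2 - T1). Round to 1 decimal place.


Q = m_dot * Cp * (T2 - T1)
Q = 190 * 3.4 * (60 - 28)
Q = 190 * 3.4 * 32
Q = 20672.0 kJ/hr


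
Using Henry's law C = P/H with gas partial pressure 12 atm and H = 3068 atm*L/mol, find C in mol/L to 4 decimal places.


C = P / H
C = 12 / 3068
C = 0.0039 mol/L


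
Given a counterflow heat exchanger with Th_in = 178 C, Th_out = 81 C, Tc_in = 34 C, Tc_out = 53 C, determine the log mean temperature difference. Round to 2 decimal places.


dT1 = Th_in - Tc_out = 178 - 53 = 125
dT2 = Th_out - Tc_in = 81 - 34 = 47
LMTD = (dT1 - dT2) / ln(dT1/dT2)
LMTD = (125 - 47) / ln(125/47)
LMTD = 79.74 K


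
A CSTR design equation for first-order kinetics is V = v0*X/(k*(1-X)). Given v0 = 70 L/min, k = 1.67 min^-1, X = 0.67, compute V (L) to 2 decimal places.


V = v0 * X / (k * (1 - X))
V = 70 * 0.67 / (1.67 * (1 - 0.67))
V = 46.9 / (1.67 * 0.33)
V = 46.9 / 0.5511
V = 85.10 L


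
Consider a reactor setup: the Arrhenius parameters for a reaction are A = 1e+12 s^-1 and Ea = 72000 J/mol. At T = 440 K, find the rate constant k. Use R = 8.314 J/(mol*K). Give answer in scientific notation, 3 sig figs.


k = A * exp(-Ea/(R*T))
k = 1e+12 * exp(-72000 / (8.314 * 440))
k = 1e+12 * exp(-19.682026)
k = 2.83e+03


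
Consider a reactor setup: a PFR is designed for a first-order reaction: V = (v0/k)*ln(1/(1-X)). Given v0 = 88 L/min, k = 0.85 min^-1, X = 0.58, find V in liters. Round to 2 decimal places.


V = (v0/k) * ln(1/(1-X))
V = (88/0.85) * ln(1/(1-0.58))
V = 103.529412 * ln(2.380952)
V = 103.529412 * 0.8675
V = 89.81 L


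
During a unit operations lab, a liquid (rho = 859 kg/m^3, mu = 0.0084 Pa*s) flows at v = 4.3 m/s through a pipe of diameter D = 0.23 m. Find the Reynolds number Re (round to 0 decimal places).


Re = rho * v * D / mu
Re = 859 * 4.3 * 0.23 / 0.0084
Re = 849.551 / 0.0084
Re = 101137


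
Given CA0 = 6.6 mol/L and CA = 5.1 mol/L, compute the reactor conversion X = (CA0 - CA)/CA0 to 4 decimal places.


X = (CA0 - CA) / CA0
X = (6.6 - 5.1) / 6.6
X = 1.5 / 6.6
X = 0.2273


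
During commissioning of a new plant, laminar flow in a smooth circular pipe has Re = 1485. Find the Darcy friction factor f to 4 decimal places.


f = 64 / Re
f = 64 / 1485
f = 0.0431


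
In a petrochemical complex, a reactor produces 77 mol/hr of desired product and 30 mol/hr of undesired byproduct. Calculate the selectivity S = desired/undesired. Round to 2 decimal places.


S = desired product rate / undesired product rate
S = 77 / 30
S = 2.57


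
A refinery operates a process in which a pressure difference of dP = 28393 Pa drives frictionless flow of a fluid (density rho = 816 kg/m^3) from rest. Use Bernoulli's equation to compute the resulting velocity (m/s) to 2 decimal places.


v = sqrt(2*dP/rho)
v = sqrt(2*28393/816)
v = sqrt(69.590686)
v = 8.34 m/s


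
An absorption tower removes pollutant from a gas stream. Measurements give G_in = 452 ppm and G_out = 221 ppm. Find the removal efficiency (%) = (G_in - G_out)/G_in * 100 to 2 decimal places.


Efficiency = (G_in - G_out) / G_in * 100%
Efficiency = (452 - 221) / 452 * 100
Efficiency = 231 / 452 * 100
Efficiency = 51.11%


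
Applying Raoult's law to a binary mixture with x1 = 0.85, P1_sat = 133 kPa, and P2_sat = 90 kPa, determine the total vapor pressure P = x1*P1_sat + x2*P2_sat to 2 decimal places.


P = x1*P1_sat + x2*P2_sat
x2 = 1 - x1 = 1 - 0.85 = 0.15
P = 0.85*133 + 0.15*90
P = 113.05 + 13.5
P = 126.55 kPa


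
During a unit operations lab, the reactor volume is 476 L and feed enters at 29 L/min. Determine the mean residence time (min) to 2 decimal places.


tau = V / v0
tau = 476 / 29
tau = 16.41 min


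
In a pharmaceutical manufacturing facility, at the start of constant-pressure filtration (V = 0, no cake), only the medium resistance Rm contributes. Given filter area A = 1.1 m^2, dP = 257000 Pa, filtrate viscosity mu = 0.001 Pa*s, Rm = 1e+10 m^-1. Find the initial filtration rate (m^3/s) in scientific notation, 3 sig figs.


rate = A * dP / (mu * Rm)
rate = 1.1 * 257000 / (0.001 * 1e+10)
rate = 282700.0 / 1.000e+07
rate = 2.83e-02 m^3/s


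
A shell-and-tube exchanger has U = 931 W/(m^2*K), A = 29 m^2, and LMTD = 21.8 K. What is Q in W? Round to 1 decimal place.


Q = U * A * LMTD
Q = 931 * 29 * 21.8
Q = 588578.2 W


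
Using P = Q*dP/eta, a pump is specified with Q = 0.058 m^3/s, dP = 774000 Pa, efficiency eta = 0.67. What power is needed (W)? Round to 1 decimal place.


P = Q * dP / eta
P = 0.058 * 774000 / 0.67
P = 44892.0 / 0.67
P = 67003.0 W


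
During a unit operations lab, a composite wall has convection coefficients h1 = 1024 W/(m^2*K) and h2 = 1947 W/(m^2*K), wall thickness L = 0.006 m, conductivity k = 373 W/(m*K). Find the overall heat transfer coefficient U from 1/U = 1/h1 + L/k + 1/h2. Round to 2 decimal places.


1/U = 1/h1 + L/k + 1/h2
1/U = 1/1024 + 0.006/373 + 1/1947
1/U = 0.0009765625 + 1.60858e-05 + 0.0005136107
1/U = 0.001506259
U = 663.90 W/(m^2*K)


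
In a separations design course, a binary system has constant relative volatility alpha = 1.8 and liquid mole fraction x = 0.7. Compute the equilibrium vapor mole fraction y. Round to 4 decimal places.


y = alpha*x / (1 + (alpha-1)*x)
y = 1.8*0.7 / (1 + (1.8-1)*0.7)
y = 1.26 / (1 + 0.56)
y = 1.26 / 1.56
y = 0.8077


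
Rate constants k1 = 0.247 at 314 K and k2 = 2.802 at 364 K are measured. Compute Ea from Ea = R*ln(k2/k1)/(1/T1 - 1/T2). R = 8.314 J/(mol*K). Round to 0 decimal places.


Ea = R * ln(k2/k1) / (1/T1 - 1/T2)
ln(k2/k1) = ln(2.802/0.247) = 2.4287004
1/T1 - 1/T2 = 1/314 - 1/364 = 0.000437460629
Ea = 8.314 * 2.4287004 / 0.000437460629
Ea = 46158 J/mol


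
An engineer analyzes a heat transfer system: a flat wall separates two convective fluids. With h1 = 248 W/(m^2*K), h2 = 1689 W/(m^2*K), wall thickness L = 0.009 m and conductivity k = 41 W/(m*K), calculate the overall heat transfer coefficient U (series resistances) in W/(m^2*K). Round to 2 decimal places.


1/U = 1/h1 + L/k + 1/h2
1/U = 1/248 + 0.009/41 + 1/1689
1/U = 0.0040322581 + 0.0002195122 + 0.0005920663
1/U = 0.0048438366
U = 206.45 W/(m^2*K)


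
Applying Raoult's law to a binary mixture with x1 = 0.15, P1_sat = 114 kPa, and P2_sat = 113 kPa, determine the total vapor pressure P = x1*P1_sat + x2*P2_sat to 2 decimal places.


P = x1*P1_sat + x2*P2_sat
x2 = 1 - x1 = 1 - 0.15 = 0.85
P = 0.15*114 + 0.85*113
P = 17.1 + 96.05
P = 113.15 kPa


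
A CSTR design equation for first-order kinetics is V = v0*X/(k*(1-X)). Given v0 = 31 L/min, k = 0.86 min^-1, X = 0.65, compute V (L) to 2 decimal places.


V = v0 * X / (k * (1 - X))
V = 31 * 0.65 / (0.86 * (1 - 0.65))
V = 20.15 / (0.86 * 0.35)
V = 20.15 / 0.301
V = 66.94 L


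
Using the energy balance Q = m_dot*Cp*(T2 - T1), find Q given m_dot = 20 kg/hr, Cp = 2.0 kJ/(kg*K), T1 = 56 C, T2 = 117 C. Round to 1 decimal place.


Q = m_dot * Cp * (T2 - T1)
Q = 20 * 2.0 * (117 - 56)
Q = 20 * 2.0 * 61
Q = 2440.0 kJ/hr


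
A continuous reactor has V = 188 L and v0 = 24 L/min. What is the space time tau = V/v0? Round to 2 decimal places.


tau = V / v0
tau = 188 / 24
tau = 7.83 min


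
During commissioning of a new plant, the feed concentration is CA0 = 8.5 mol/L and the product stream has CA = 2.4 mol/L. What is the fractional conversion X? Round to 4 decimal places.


X = (CA0 - CA) / CA0
X = (8.5 - 2.4) / 8.5
X = 6.1 / 8.5
X = 0.7176


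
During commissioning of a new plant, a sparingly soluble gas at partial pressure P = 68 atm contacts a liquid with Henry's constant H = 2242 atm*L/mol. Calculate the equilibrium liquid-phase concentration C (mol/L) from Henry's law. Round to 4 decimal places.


C = P / H
C = 68 / 2242
C = 0.0303 mol/L


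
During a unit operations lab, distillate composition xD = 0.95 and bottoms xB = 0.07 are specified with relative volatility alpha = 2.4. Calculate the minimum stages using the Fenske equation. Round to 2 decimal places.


N_min = ln((xD*(1-xB))/(xB*(1-xD))) / ln(alpha)
Numerator inside ln: 0.8835 / 0.0035 = 252.428571
ln(252.428571) = 5.531128
ln(alpha) = ln(2.4) = 0.875469
N_min = 5.531128 / 0.875469 = 6.32


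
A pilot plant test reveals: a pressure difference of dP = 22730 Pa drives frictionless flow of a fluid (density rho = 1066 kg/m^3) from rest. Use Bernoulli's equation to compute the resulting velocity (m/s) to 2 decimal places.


v = sqrt(2*dP/rho)
v = sqrt(2*22730/1066)
v = sqrt(42.645403)
v = 6.53 m/s


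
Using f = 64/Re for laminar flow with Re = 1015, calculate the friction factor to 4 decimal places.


f = 64 / Re
f = 64 / 1015
f = 0.0631


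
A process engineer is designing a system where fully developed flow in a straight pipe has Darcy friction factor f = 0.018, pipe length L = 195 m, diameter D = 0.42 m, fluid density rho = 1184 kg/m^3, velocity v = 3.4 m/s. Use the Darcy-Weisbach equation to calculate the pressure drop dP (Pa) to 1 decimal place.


dP = f * (L/D) * (rho*v^2/2)
dP = 0.018 * (195/0.42) * (1184*3.4^2/2)
L/D = 464.28571429
rho*v^2/2 = 1184*11.56/2 = 6843.52
dP = 0.018 * 464.28571429 * 6843.52
dP = 57192.3 Pa


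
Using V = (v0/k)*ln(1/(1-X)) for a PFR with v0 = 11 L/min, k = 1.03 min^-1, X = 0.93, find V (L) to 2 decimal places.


V = (v0/k) * ln(1/(1-X))
V = (11/1.03) * ln(1/(1-0.93))
V = 10.679612 * ln(14.285714)
V = 10.679612 * 2.65926
V = 28.40 L


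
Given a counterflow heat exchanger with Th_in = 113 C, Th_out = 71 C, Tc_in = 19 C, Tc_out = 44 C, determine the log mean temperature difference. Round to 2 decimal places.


dT1 = Th_in - Tc_out = 113 - 44 = 69
dT2 = Th_out - Tc_in = 71 - 19 = 52
LMTD = (dT1 - dT2) / ln(dT1/dT2)
LMTD = (69 - 52) / ln(69/52)
LMTD = 60.10 K


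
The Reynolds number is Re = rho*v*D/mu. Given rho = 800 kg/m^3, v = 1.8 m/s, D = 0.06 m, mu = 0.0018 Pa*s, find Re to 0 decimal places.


Re = rho * v * D / mu
Re = 800 * 1.8 * 0.06 / 0.0018
Re = 86.4 / 0.0018
Re = 48000


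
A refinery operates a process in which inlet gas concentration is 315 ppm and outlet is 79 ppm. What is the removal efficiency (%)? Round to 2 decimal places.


Efficiency = (G_in - G_out) / G_in * 100%
Efficiency = (315 - 79) / 315 * 100
Efficiency = 236 / 315 * 100
Efficiency = 74.92%


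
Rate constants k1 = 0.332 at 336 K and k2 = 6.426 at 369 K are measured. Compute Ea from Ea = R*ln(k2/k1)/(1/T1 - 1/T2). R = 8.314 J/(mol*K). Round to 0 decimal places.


Ea = R * ln(k2/k1) / (1/T1 - 1/T2)
ln(k2/k1) = ln(6.426/0.332) = 2.9629726
1/T1 - 1/T2 = 1/336 - 1/369 = 0.000266163376
Ea = 8.314 * 2.9629726 / 0.000266163376
Ea = 92553 J/mol


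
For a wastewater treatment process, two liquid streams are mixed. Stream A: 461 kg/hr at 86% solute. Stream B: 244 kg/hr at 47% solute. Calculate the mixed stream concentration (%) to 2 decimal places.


Mass balance on solute: F1*x1 + F2*x2 = F3*x3
F3 = F1 + F2 = 461 + 244 = 705 kg/hr
x3 = (F1*x1 + F2*x2)/F3
x3 = (461*0.86 + 244*0.47) / 705
x3 = 72.50%


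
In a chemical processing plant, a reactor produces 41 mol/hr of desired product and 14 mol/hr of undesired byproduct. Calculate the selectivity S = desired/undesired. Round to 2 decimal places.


S = desired product rate / undesired product rate
S = 41 / 14
S = 2.93


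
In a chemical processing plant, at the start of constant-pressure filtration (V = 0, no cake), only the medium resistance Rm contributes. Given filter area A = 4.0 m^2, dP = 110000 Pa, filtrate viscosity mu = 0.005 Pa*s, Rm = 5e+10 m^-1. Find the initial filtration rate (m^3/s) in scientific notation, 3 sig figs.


rate = A * dP / (mu * Rm)
rate = 4.0 * 110000 / (0.005 * 5e+10)
rate = 440000.0 / 2.500e+08
rate = 1.76e-03 m^3/s


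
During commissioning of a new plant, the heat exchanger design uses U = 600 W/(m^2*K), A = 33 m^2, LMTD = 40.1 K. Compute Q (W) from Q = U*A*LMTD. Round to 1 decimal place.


Q = U * A * LMTD
Q = 600 * 33 * 40.1
Q = 793980.0 W


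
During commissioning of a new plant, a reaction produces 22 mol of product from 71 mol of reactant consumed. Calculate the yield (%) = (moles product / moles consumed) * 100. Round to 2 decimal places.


Yield = (moles product / moles consumed) * 100%
Yield = (22 / 71) * 100
Yield = 0.3099 * 100
Yield = 30.99%


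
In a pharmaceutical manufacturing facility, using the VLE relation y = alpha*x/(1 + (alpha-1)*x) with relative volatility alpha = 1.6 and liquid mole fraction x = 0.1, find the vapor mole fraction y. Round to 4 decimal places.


y = alpha*x / (1 + (alpha-1)*x)
y = 1.6*0.1 / (1 + (1.6-1)*0.1)
y = 0.16 / (1 + 0.06)
y = 0.16 / 1.06
y = 0.1509


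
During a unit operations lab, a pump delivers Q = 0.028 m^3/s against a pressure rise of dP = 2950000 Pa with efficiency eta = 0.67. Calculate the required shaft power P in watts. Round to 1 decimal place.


P = Q * dP / eta
P = 0.028 * 2950000 / 0.67
P = 82600.0 / 0.67
P = 123283.6 W


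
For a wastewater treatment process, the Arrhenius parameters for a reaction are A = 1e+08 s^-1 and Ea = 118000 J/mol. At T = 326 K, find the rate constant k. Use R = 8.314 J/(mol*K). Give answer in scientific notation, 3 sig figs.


k = A * exp(-Ea/(R*T))
k = 1e+08 * exp(-118000 / (8.314 * 326))
k = 1e+08 * exp(-43.536588)
k = 1.24e-11


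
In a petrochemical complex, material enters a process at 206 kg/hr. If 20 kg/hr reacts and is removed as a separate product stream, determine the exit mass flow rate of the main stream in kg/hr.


Steady-state mass balance on the main outlet: F_out = F_in - F_removed
F_out = 206 - 20
F_out = 186 kg/hr


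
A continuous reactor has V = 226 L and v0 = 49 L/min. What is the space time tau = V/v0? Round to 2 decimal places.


tau = V / v0
tau = 226 / 49
tau = 4.61 min


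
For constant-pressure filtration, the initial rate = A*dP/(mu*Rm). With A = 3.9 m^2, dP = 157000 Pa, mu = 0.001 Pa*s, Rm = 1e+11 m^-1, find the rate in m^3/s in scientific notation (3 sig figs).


rate = A * dP / (mu * Rm)
rate = 3.9 * 157000 / (0.001 * 1e+11)
rate = 612300.0 / 1.000e+08
rate = 6.12e-03 m^3/s


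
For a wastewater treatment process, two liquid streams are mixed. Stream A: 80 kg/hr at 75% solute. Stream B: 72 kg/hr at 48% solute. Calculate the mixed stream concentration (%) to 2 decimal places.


Mass balance on solute: F1*x1 + F2*x2 = F3*x3
F3 = F1 + F2 = 80 + 72 = 152 kg/hr
x3 = (F1*x1 + F2*x2)/F3
x3 = (80*0.75 + 72*0.48) / 152
x3 = 62.21%


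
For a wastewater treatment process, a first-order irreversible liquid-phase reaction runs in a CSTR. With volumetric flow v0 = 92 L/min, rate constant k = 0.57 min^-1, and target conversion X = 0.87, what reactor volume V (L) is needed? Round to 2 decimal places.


V = v0 * X / (k * (1 - X))
V = 92 * 0.87 / (0.57 * (1 - 0.87))
V = 80.04 / (0.57 * 0.13)
V = 80.04 / 0.0741
V = 1080.16 L


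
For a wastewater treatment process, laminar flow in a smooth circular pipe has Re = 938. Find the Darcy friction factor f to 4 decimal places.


f = 64 / Re
f = 64 / 938
f = 0.0682


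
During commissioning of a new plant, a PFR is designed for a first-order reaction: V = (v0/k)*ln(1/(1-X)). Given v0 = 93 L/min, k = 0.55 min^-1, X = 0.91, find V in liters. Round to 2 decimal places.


V = (v0/k) * ln(1/(1-X))
V = (93/0.55) * ln(1/(1-0.91))
V = 169.090909 * ln(11.111111)
V = 169.090909 * 2.407946
V = 407.16 L


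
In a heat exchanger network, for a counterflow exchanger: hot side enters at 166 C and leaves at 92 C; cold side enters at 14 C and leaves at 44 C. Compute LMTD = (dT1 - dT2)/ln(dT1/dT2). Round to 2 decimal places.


dT1 = Th_in - Tc_out = 166 - 44 = 122
dT2 = Th_out - Tc_in = 92 - 14 = 78
LMTD = (dT1 - dT2) / ln(dT1/dT2)
LMTD = (122 - 78) / ln(122/78)
LMTD = 98.37 K


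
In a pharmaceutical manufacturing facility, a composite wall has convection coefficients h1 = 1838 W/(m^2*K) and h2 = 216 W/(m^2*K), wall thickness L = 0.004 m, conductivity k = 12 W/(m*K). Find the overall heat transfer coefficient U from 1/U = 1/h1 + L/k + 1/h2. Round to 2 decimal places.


1/U = 1/h1 + L/k + 1/h2
1/U = 1/1838 + 0.004/12 + 1/216
1/U = 0.0005440696 + 0.0003333333 + 0.0046296296
1/U = 0.0055070325
U = 181.59 W/(m^2*K)


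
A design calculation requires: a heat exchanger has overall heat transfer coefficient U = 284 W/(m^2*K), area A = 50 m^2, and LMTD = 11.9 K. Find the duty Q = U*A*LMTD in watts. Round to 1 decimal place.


Q = U * A * LMTD
Q = 284 * 50 * 11.9
Q = 168980.0 W


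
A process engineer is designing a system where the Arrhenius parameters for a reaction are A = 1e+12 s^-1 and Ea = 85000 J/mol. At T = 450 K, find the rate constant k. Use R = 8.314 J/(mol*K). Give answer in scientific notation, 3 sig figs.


k = A * exp(-Ea/(R*T))
k = 1e+12 * exp(-85000 / (8.314 * 450))
k = 1e+12 * exp(-22.719376)
k = 1.36e+02


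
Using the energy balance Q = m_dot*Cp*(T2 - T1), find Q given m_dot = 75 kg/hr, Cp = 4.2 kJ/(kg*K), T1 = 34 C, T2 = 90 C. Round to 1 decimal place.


Q = m_dot * Cp * (T2 - T1)
Q = 75 * 4.2 * (90 - 34)
Q = 75 * 4.2 * 56
Q = 17640.0 kJ/hr


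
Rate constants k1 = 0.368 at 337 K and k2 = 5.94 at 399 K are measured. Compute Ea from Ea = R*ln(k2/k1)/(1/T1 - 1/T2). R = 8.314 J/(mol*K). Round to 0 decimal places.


Ea = R * ln(k2/k1) / (1/T1 - 1/T2)
ln(k2/k1) = ln(5.94/0.368) = 2.7813815
1/T1 - 1/T2 = 1/337 - 1/399 = 0.000461093386
Ea = 8.314 * 2.7813815 / 0.000461093386
Ea = 50151 J/mol


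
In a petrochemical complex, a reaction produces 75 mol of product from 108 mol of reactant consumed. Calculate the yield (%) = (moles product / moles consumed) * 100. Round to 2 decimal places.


Yield = (moles product / moles consumed) * 100%
Yield = (75 / 108) * 100
Yield = 0.6944 * 100
Yield = 69.44%


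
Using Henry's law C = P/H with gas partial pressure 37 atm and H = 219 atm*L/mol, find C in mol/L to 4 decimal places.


C = P / H
C = 37 / 219
C = 0.1689 mol/L


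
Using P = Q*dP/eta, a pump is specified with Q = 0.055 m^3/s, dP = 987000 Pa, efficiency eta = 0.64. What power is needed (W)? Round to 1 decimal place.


P = Q * dP / eta
P = 0.055 * 987000 / 0.64
P = 54285.0 / 0.64
P = 84820.3 W


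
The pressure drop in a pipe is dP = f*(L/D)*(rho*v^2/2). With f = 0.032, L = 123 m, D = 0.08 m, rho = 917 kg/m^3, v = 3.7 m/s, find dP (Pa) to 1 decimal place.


dP = f * (L/D) * (rho*v^2/2)
dP = 0.032 * (123/0.08) * (917*3.7^2/2)
L/D = 1537.5
rho*v^2/2 = 917*13.69/2 = 6276.865
dP = 0.032 * 1537.5 * 6276.865
dP = 308821.8 Pa


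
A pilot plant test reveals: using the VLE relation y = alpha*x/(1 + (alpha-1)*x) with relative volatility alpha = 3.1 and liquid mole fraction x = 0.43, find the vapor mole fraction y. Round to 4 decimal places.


y = alpha*x / (1 + (alpha-1)*x)
y = 3.1*0.43 / (1 + (3.1-1)*0.43)
y = 1.333 / (1 + 0.903)
y = 1.333 / 1.903
y = 0.7005


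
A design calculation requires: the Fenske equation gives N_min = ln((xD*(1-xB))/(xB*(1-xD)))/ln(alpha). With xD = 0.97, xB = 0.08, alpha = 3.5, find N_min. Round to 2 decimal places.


N_min = ln((xD*(1-xB))/(xB*(1-xD))) / ln(alpha)
Numerator inside ln: 0.8924 / 0.0024 = 371.833333
ln(371.833333) = 5.918446
ln(alpha) = ln(3.5) = 1.252763
N_min = 5.918446 / 1.252763 = 4.72


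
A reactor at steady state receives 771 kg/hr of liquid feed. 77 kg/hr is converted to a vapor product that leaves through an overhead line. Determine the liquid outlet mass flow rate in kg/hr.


Steady-state mass balance on the main outlet: F_out = F_in - F_removed
F_out = 771 - 77
F_out = 694 kg/hr


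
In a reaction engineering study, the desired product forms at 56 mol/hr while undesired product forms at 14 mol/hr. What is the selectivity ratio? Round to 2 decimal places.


S = desired product rate / undesired product rate
S = 56 / 14
S = 4.00


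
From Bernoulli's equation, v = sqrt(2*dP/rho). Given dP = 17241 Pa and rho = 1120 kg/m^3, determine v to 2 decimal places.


v = sqrt(2*dP/rho)
v = sqrt(2*17241/1120)
v = sqrt(30.7875)
v = 5.55 m/s


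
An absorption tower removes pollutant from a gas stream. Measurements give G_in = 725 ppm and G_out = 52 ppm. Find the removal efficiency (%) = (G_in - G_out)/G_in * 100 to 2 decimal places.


Efficiency = (G_in - G_out) / G_in * 100%
Efficiency = (725 - 52) / 725 * 100
Efficiency = 673 / 725 * 100
Efficiency = 92.83%


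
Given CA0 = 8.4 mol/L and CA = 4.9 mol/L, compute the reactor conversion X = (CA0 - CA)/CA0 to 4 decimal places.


X = (CA0 - CA) / CA0
X = (8.4 - 4.9) / 8.4
X = 3.5 / 8.4
X = 0.4167


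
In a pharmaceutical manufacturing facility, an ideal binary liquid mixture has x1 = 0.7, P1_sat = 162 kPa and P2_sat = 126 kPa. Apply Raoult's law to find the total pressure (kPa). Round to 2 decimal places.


P = x1*P1_sat + x2*P2_sat
x2 = 1 - x1 = 1 - 0.7 = 0.3
P = 0.7*162 + 0.3*126
P = 113.4 + 37.8
P = 151.20 kPa


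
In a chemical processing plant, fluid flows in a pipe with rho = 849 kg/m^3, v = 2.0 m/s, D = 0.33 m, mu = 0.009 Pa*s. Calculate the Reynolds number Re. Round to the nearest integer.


Re = rho * v * D / mu
Re = 849 * 2.0 * 0.33 / 0.009
Re = 560.34 / 0.009
Re = 62260


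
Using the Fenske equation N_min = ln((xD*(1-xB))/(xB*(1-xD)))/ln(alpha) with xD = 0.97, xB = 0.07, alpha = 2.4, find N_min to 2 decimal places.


N_min = ln((xD*(1-xB))/(xB*(1-xD))) / ln(alpha)
Numerator inside ln: 0.9021 / 0.0021 = 429.571429
ln(429.571429) = 6.062788
ln(alpha) = ln(2.4) = 0.875469
N_min = 6.062788 / 0.875469 = 6.93


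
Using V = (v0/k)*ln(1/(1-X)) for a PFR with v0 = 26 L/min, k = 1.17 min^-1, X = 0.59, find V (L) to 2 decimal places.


V = (v0/k) * ln(1/(1-X))
V = (26/1.17) * ln(1/(1-0.59))
V = 22.222222 * ln(2.439024)
V = 22.222222 * 0.891598
V = 19.81 L


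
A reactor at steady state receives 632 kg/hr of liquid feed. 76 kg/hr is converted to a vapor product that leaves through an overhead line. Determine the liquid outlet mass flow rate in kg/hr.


Steady-state mass balance on the main outlet: F_out = F_in - F_removed
F_out = 632 - 76
F_out = 556 kg/hr


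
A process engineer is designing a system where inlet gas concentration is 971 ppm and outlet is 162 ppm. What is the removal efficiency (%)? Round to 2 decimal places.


Efficiency = (G_in - G_out) / G_in * 100%
Efficiency = (971 - 162) / 971 * 100
Efficiency = 809 / 971 * 100
Efficiency = 83.32%


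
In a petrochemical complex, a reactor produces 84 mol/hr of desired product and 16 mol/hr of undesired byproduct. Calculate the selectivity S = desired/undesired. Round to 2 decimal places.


S = desired product rate / undesired product rate
S = 84 / 16
S = 5.25


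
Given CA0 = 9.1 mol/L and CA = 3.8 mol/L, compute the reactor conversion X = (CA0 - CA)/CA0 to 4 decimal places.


X = (CA0 - CA) / CA0
X = (9.1 - 3.8) / 9.1
X = 5.3 / 9.1
X = 0.5824


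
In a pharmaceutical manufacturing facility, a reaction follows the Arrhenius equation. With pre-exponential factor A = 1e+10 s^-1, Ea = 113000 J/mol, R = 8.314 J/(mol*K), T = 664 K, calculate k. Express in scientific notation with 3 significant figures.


k = A * exp(-Ea/(R*T))
k = 1e+10 * exp(-113000 / (8.314 * 664))
k = 1e+10 * exp(-20.469175)
k = 1.29e+01


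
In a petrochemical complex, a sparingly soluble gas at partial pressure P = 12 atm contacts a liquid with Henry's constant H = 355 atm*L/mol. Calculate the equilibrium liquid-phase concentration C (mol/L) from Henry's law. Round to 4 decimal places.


C = P / H
C = 12 / 355
C = 0.0338 mol/L


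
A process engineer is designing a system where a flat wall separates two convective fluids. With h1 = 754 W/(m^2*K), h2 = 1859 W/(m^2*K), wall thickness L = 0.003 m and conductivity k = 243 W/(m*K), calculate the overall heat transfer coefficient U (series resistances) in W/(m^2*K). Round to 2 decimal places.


1/U = 1/h1 + L/k + 1/h2
1/U = 1/754 + 0.003/243 + 1/1859
1/U = 0.0013262599 + 1.23457e-05 + 0.0005379236
1/U = 0.0018765292
U = 532.90 W/(m^2*K)


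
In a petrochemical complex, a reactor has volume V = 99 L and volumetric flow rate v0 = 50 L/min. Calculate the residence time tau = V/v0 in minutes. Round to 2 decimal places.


tau = V / v0
tau = 99 / 50
tau = 1.98 min


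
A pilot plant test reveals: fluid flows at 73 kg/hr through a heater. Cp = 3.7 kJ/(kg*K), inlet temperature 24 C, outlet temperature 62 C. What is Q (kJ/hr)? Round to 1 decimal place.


Q = m_dot * Cp * (T2 - T1)
Q = 73 * 3.7 * (62 - 24)
Q = 73 * 3.7 * 38
Q = 10263.8 kJ/hr


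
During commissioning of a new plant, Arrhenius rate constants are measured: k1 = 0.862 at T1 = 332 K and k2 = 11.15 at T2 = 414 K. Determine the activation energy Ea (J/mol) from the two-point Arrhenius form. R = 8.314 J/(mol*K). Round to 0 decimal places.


Ea = R * ln(k2/k1) / (1/T1 - 1/T2)
ln(k2/k1) = ln(11.15/0.862) = 2.5599395
1/T1 - 1/T2 = 1/332 - 1/414 = 0.000596589256
Ea = 8.314 * 2.5599395 / 0.000596589256
Ea = 35675 J/mol


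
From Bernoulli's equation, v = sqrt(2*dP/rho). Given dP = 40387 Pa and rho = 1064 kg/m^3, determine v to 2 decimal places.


v = sqrt(2*dP/rho)
v = sqrt(2*40387/1064)
v = sqrt(75.915414)
v = 8.71 m/s


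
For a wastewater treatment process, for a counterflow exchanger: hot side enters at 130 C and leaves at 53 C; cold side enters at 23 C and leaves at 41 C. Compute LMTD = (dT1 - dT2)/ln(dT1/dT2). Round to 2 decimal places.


dT1 = Th_in - Tc_out = 130 - 41 = 89
dT2 = Th_out - Tc_in = 53 - 23 = 30
LMTD = (dT1 - dT2) / ln(dT1/dT2)
LMTD = (89 - 30) / ln(89/30)
LMTD = 54.26 K


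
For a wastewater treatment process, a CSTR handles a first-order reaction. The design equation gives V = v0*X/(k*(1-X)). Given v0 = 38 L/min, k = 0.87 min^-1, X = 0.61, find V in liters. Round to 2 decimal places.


V = v0 * X / (k * (1 - X))
V = 38 * 0.61 / (0.87 * (1 - 0.61))
V = 23.18 / (0.87 * 0.39)
V = 23.18 / 0.3393
V = 68.32 L


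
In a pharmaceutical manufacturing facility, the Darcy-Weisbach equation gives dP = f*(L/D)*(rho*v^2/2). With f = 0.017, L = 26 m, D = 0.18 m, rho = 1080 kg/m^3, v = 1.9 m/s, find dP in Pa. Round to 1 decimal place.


dP = f * (L/D) * (rho*v^2/2)
dP = 0.017 * (26/0.18) * (1080*1.9^2/2)
L/D = 144.44444444
rho*v^2/2 = 1080*3.61/2 = 1949.4
dP = 0.017 * 144.44444444 * 1949.4
dP = 4786.9 Pa


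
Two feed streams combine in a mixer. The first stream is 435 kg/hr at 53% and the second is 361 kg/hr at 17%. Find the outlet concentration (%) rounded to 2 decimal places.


Mass balance on solute: F1*x1 + F2*x2 = F3*x3
F3 = F1 + F2 = 435 + 361 = 796 kg/hr
x3 = (F1*x1 + F2*x2)/F3
x3 = (435*0.53 + 361*0.17) / 796
x3 = 36.67%


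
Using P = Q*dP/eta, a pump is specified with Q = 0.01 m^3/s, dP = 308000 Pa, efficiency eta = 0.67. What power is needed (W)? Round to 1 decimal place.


P = Q * dP / eta
P = 0.01 * 308000 / 0.67
P = 3080.0 / 0.67
P = 4597.0 W


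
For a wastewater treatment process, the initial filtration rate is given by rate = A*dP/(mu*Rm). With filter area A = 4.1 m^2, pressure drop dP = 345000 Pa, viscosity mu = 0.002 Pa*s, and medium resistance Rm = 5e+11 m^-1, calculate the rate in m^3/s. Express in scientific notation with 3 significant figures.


rate = A * dP / (mu * Rm)
rate = 4.1 * 345000 / (0.002 * 5e+11)
rate = 1414500.0 / 1.000e+09
rate = 1.41e-03 m^3/s


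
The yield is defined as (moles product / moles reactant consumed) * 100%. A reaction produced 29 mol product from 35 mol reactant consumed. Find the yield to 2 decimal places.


Yield = (moles product / moles consumed) * 100%
Yield = (29 / 35) * 100
Yield = 0.8286 * 100
Yield = 82.86%


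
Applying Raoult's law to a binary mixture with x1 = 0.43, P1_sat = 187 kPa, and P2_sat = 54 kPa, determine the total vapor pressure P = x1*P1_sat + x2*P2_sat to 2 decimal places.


P = x1*P1_sat + x2*P2_sat
x2 = 1 - x1 = 1 - 0.43 = 0.57
P = 0.43*187 + 0.57*54
P = 80.41 + 30.78
P = 111.19 kPa


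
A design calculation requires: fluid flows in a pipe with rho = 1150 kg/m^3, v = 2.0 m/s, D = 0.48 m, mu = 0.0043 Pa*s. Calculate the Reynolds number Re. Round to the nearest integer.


Re = rho * v * D / mu
Re = 1150 * 2.0 * 0.48 / 0.0043
Re = 1104.0 / 0.0043
Re = 256744


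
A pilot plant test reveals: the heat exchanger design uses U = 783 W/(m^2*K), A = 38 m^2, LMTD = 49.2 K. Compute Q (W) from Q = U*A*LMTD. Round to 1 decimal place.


Q = U * A * LMTD
Q = 783 * 38 * 49.2
Q = 1463896.8 W


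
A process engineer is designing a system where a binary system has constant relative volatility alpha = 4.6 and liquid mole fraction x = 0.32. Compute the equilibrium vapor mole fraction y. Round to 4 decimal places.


y = alpha*x / (1 + (alpha-1)*x)
y = 4.6*0.32 / (1 + (4.6-1)*0.32)
y = 1.472 / (1 + 1.152)
y = 1.472 / 2.152
y = 0.6840


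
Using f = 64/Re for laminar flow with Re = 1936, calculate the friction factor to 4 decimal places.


f = 64 / Re
f = 64 / 1936
f = 0.0331


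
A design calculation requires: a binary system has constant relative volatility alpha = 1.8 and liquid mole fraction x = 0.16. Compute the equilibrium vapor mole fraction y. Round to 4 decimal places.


y = alpha*x / (1 + (alpha-1)*x)
y = 1.8*0.16 / (1 + (1.8-1)*0.16)
y = 0.288 / (1 + 0.128)
y = 0.288 / 1.128
y = 0.2553


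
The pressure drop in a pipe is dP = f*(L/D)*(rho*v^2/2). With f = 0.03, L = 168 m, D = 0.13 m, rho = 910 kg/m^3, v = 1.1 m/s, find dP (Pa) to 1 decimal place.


dP = f * (L/D) * (rho*v^2/2)
dP = 0.03 * (168/0.13) * (910*1.1^2/2)
L/D = 1292.30769231
rho*v^2/2 = 910*1.21/2 = 550.55
dP = 0.03 * 1292.30769231 * 550.55
dP = 21344.4 Pa


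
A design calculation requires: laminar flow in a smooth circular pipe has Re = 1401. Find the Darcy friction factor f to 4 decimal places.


f = 64 / Re
f = 64 / 1401
f = 0.0457


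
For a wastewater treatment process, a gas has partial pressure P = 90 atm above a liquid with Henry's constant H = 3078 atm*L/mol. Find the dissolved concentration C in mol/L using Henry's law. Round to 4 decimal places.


C = P / H
C = 90 / 3078
C = 0.0292 mol/L


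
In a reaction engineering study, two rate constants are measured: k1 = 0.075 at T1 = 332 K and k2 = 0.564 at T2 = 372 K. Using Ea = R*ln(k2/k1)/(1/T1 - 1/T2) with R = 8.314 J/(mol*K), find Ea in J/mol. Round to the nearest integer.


Ea = R * ln(k2/k1) / (1/T1 - 1/T2)
ln(k2/k1) = ln(0.564/0.075) = 2.0175661
1/T1 - 1/T2 = 1/332 - 1/372 = 0.00032387615
Ea = 8.314 * 2.0175661 / 0.00032387615
Ea = 51792 J/mol


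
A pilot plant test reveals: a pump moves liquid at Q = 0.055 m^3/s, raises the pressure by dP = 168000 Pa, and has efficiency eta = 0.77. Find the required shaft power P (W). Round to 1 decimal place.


P = Q * dP / eta
P = 0.055 * 168000 / 0.77
P = 9240.0 / 0.77
P = 12000.0 W


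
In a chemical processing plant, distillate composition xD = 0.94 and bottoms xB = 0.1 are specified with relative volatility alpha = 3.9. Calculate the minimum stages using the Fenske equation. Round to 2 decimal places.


N_min = ln((xD*(1-xB))/(xB*(1-xD))) / ln(alpha)
Numerator inside ln: 0.846 / 0.006 = 141.0
ln(141.0) = 4.94876
ln(alpha) = ln(3.9) = 1.360977
N_min = 4.94876 / 1.360977 = 3.64


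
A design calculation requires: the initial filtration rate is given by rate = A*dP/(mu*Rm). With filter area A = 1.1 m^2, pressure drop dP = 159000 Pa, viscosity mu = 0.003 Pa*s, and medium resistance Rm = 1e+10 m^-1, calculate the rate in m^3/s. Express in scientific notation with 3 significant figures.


rate = A * dP / (mu * Rm)
rate = 1.1 * 159000 / (0.003 * 1e+10)
rate = 174900.0 / 3.000e+07
rate = 5.83e-03 m^3/s


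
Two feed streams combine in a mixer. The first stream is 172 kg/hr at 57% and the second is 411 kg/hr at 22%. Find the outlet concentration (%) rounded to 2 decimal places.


Mass balance on solute: F1*x1 + F2*x2 = F3*x3
F3 = F1 + F2 = 172 + 411 = 583 kg/hr
x3 = (F1*x1 + F2*x2)/F3
x3 = (172*0.57 + 411*0.22) / 583
x3 = 32.33%


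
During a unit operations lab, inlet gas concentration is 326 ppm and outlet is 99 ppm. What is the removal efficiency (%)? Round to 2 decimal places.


Efficiency = (G_in - G_out) / G_in * 100%
Efficiency = (326 - 99) / 326 * 100
Efficiency = 227 / 326 * 100
Efficiency = 69.63%


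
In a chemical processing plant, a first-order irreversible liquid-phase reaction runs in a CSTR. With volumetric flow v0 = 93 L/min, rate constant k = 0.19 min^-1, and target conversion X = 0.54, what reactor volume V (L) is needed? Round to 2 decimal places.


V = v0 * X / (k * (1 - X))
V = 93 * 0.54 / (0.19 * (1 - 0.54))
V = 50.22 / (0.19 * 0.46)
V = 50.22 / 0.0874
V = 574.60 L


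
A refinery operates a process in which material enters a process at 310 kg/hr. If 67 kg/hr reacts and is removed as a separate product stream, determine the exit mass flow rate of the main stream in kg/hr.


Steady-state mass balance on the main outlet: F_out = F_in - F_removed
F_out = 310 - 67
F_out = 243 kg/hr
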